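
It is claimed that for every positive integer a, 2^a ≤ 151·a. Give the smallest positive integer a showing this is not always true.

Check each positive integer a in order until 2^a > 151·a.
For a = 1, 2, 3, 4, 5, 6, 7, 8, 9, 10 the conclusion holds.
a = 11: 2^a = 2048 and 151·a = 1661, so 2048 > 1661.

a = 11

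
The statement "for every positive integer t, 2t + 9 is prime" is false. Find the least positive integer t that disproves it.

t = 1: 2t + 9 = 11, prime.
t = 2: 2t + 9 = 13, prime.
t = 3: 2t + 9 = 15 = 3 × 5, composite.
Hence t = 3 is a counterexample.

t = 3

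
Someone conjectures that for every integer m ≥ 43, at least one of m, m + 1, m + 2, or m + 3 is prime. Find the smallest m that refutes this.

We need the least integer m ≥ 43 for which m, m + 1, m + 2, m + 3 are all composite.
The first 5 eligible values, up to m = 47, all satisfy the conclusion.
m = 48: 48 = 2 × 24; 49 = 7 × 7; 50 = 2 × 25; 51 = 3 × 17 — all composite.

m = 48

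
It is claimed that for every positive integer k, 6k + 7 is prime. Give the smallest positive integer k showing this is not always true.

k = 3

A counterexample is any positive integer k such that 6k + 7 is not prime; we check each in order.
For k = 1, 2 the conclusion holds.
k = 3: 6k + 7 = 25 = 5 × 5, composite.
Hence k = 3 is a counterexample.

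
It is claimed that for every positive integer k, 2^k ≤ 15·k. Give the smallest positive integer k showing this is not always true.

A counterexample is any positive integer k such that 2^k > 15·k; we check each in order.
For k = 1, 2, 3, 4, 5, 6 the conclusion holds.
k = 7: 2^k = 128 and 15·k = 105, so 128 > 105.

k = 7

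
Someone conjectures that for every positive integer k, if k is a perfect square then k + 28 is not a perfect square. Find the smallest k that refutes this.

k = 36

A counterexample is any positive integer k such that k is a perfect square but k + 28 is a perfect square; we check each in order.
For k = 1, 4, 9, 16, 25 the conclusion holds.
k = 36: 36 = 6² and 36 + 28 = 64 = 8².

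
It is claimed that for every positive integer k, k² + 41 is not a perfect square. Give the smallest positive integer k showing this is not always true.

Check each positive integer k in order until k² + 41 is a perfect square.
The first 19 eligible values, up to k = 19, all satisfy the conclusion.
k = 20: 20² + 41 = 441 = 21², a perfect square.
So k = 20 is the smallest counterexample.

k = 20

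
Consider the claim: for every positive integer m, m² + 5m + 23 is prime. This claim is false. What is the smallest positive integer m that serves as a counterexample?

We need the least positive integer m for which m² + 5m + 23 is not prime.
For m = 1, 2, 3, 4, …, 11, 12, 13 the conclusion holds.
m = 14: m² + 5m + 23 = 289 = 17 × 17, composite.

m = 14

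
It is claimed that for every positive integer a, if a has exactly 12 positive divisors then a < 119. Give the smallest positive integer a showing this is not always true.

a = 126

A counterexample is any positive integer a such that a has exactly 12 positive divisors but the claim fails; we check each in order.
The first 6 eligible values, up to a = 108, all satisfy the conclusion.
a = 126: τ(126) = 12; 126 ≥ 119.
So a = 126 is the smallest counterexample.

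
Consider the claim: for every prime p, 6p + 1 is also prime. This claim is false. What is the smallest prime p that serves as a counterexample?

p = 19

A counterexample is any prime p such that 6p + 1 is not prime; we check each in order.
For p = 2, 3, 5, 7, 11, 13, 17 the conclusion holds.
p = 19: 6p + 1 = 115 = 5 × 23, not prime.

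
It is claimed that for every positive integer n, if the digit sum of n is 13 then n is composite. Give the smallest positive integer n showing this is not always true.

n = 67

A counterexample is any positive integer n such that the digit sum of n is 13 but n is prime; we check each in order.
n = 49: digit sum 13; 49 is composite.
n = 58: digit sum 13; 58 is composite.
n = 67: digit sum 13; 67 is prime, not composite.
Hence n = 67 is a counterexample.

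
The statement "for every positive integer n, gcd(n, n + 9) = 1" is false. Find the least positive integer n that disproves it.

n = 3

For n = 1, 2 the conclusion holds.
n = 3: gcd(3, 12) = 3.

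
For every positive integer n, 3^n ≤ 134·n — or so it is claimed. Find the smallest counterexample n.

n = 7

n = 1: 3^n = 3 and 134·n = 134, so 3 ≤ 134.
n = 2: 3^n = 9 and 134·n = 268, so 9 ≤ 268.
n = 3: 3^n = 27 and 134·n = 402, so 27 ≤ 402.
n = 4: 3^n = 81 and 134·n = 536, so 81 ≤ 536.
n = 5: 3^n = 243 and 134·n = 670, so 243 ≤ 670.
n = 6: 3^n = 729 and 134·n = 804, so 729 ≤ 804.
n = 7: 3^n = 2187 and 134·n = 938, so 2187 > 938.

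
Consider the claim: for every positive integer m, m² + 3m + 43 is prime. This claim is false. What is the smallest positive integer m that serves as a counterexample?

Check each positive integer m in order until m² + 3m + 43 is not prime.
For m = 1, 2, 3, 4, …, 36, 37, 38 the conclusion holds.
m = 39: m² + 3m + 43 = 1681 = 41 × 41, composite.

m = 39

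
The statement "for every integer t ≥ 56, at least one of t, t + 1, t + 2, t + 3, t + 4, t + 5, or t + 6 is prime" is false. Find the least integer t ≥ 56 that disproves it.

Check each integer t ≥ 56 in order until t, t + 1, t + 2, t + 3, t + 4, t + 5, t + 6 are all composite.
For t = 56, 57, 58, 59, …, 87, 88, 89 the conclusion holds.
t = 90: 90 = 2 × 45; 91 = 7 × 13; 92 = 2 × 46; 93 = 3 × 31; 94 = 2 × 47; 95 = 5 × 19; 96 = 2 × 48 — all composite.
Thus t = 90 disproves the claim, and no smaller t works.

t = 90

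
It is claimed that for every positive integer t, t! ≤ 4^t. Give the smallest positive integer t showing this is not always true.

For t = 1, 2, 3, 4, 5, 6, 7, 8 the conclusion holds.
t = 9: t! = 362880 and 4^t = 262144, so 362880 > 262144.
So t = 9 is the smallest counterexample.

t = 9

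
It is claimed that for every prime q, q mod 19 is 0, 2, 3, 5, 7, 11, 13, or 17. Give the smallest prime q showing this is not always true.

q = 23

We need the least prime q for which the claim fails.
For q = 2, 3, 5, 7, 11, 13, 17, 19 the conclusion holds.
q = 23: 23 mod 19 = 4 — not in {0, 2, 3, 5, 7, 11, 13, 17}.
Thus q = 23 disproves the claim, and no smaller q works.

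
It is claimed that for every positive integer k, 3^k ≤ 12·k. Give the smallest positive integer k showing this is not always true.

k = 1: 3^k = 3 and 12·k = 12, so 3 ≤ 12.
k = 2: 3^k = 9 and 12·k = 24, so 9 ≤ 24.
k = 3: 3^k = 27 and 12·k = 36, so 27 ≤ 36.
k = 4: 3^k = 81 and 12·k = 48, so 81 > 48.

k = 4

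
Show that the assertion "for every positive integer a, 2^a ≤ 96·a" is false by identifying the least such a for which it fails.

a = 10

Check each positive integer a in order until 2^a > 96·a.
The first 9 eligible values, up to a = 9, all satisfy the conclusion.
a = 10: 2^a = 1024 and 96·a = 960, so 1024 > 960.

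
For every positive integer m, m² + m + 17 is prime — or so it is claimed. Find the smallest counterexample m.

m = 16

Check each positive integer m in order until m² + m + 17 is not prime.
For m = 1, 2, 3, 4, …, 13, 14, 15 the conclusion holds.
m = 16: m² + m + 17 = 289 = 17 × 17, composite.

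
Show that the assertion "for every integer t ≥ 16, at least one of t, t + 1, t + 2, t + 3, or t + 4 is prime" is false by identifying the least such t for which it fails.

t = 24

The first 8 eligible values, up to t = 23, all satisfy the conclusion.
t = 24: 24 = 2 × 12; 25 = 5 × 5; 26 = 2 × 13; 27 = 3 × 9; 28 = 2 × 14 — all composite.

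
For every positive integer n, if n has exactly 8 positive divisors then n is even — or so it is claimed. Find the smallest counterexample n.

A counterexample is any positive integer n such that n has exactly 8 positive divisors but n is odd; we check each in order.
For n = 24, 30, 40, 42, …, 88, 102, 104 the conclusion holds.
n = 105: divisors of 105: 1, 3, 5, 7, 15, 21, 35, 105; 105 is odd.

n = 105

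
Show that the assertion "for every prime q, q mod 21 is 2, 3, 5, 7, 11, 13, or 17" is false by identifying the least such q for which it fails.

q = 19

We need the least prime q for which the claim fails.
For q = 2, 3, 5, 7, 11, 13, 17 the conclusion holds.
q = 19: 19 mod 21 = 19 — not in {2, 3, 5, 7, 11, 13, 17}.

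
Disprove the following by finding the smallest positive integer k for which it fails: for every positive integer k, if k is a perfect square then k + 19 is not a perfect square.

k = 1: 1 + 19 = 20, not a perfect square.
k = 4: 4 + 19 = 23, not a perfect square.
k = 9: 9 + 19 = 28, not a perfect square.
k = 16: 16 + 19 = 35, not a perfect square.
k = 25: 25 + 19 = 44, not a perfect square.
k = 36: 36 + 19 = 55, not a perfect square.
k = 49: 49 + 19 = 68, not a perfect square.
k = 64: 64 + 19 = 83, not a perfect square.
k = 81: 81 = 9² and 81 + 19 = 100 = 10².
Thus k = 81 disproves the claim, and no smaller k works.

k = 81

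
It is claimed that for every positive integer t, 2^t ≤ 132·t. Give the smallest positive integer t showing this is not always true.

t = 11

The first 10 eligible values, up to t = 10, all satisfy the conclusion.
t = 11: 2^t = 2048 and 132·t = 1452, so 2048 > 1452.
So t = 11 is the smallest counterexample.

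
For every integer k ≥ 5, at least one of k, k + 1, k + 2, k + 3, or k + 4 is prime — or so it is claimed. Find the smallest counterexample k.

For k = 5, 6, 7, 8, …, 21, 22, 23 the conclusion holds.
k = 24: 24 = 2 × 12; 25 = 5 × 5; 26 = 2 × 13; 27 = 3 × 9; 28 = 2 × 14 — all composite.

k = 24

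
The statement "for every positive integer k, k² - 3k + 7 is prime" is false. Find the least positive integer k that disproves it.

k = 1: k² - 3k + 7 = 5, prime.
k = 2: k² - 3k + 7 = 5, prime.
k = 3: k² - 3k + 7 = 7, prime.
k = 4: k² - 3k + 7 = 11, prime.
k = 5: k² - 3k + 7 = 17, prime.
k = 6: k² - 3k + 7 = 25 = 5 × 5, composite.

k = 6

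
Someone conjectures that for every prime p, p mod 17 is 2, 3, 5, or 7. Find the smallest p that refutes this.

p = 11

Check each prime p in order until the claim fails.
p = 2: 2 mod 17 = 2.
p = 3: 3 mod 17 = 3.
p = 5: 5 mod 17 = 5.
p = 7: 7 mod 17 = 7.
p = 11: 11 mod 17 = 11 — not in {2, 3, 5, 7}.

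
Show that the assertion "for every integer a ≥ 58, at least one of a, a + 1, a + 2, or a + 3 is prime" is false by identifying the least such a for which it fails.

A counterexample is any integer a ≥ 58 such that a, a + 1, a + 2, a + 3 are all composite; we check each in order.
a = 58: 59 is prime.
a = 59: 59 is prime.
a = 60: 61 is prime.
a = 61: 61 is prime.
a = 62: 62 = 2 × 31; 63 = 3 × 21; 64 = 2 × 32; 65 = 5 × 13 — all composite.
Hence a = 62 is a counterexample.

a = 62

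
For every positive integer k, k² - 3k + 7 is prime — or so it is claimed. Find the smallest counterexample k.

We need the least positive integer k for which k² - 3k + 7 is not prime.
The first 5 eligible values, up to k = 5, all satisfy the conclusion.
k = 6: k² - 3k + 7 = 25 = 5 × 5, composite.
Thus k = 6 disproves the claim, and no smaller k works.

k = 6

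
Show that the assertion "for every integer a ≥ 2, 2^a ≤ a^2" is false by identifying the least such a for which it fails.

a = 5

a = 2: 2^a = 4 and a^2 = 4, so 4 ≤ 4.
a = 3: 2^a = 8 and a^2 = 9, so 8 ≤ 9.
a = 4: 2^a = 16 and a^2 = 16, so 16 ≤ 16.
a = 5: 2^a = 32 and a^2 = 25, so 32 > 25.
So a = 5 is the smallest counterexample.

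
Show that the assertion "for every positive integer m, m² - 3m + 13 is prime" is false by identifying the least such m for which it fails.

Check each positive integer m in order until m² - 3m + 13 is not prime.
The first 11 eligible values, up to m = 11, all satisfy the conclusion.
m = 12: m² - 3m + 13 = 121 = 11 × 11, composite.

m = 12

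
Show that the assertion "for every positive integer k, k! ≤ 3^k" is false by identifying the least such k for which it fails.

k = 7

For k = 1, 2, 3, 4, 5, 6 the conclusion holds.
k = 7: k! = 5040 and 3^k = 2187, so 5040 > 2187.
Thus k = 7 disproves the claim, and no smaller k works.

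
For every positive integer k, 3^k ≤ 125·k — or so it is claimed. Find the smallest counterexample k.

We need the least positive integer k for which 3^k > 125·k.
For k = 1, 2, 3, 4, 5, 6 the conclusion holds.
k = 7: 3^k = 2187 and 125·k = 875, so 2187 > 875.
Thus k = 7 disproves the claim, and no smaller k works.

k = 7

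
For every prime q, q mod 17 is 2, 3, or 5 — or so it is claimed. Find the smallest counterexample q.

q = 7

For q = 2, 3, 5 the conclusion holds.
q = 7: 7 mod 17 = 7 — not in {2, 3, 5}.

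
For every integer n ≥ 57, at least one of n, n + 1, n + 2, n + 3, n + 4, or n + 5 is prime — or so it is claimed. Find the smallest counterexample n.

n = 90

We need the least integer n ≥ 57 for which n, n + 1, n + 2, n + 3, n + 4, n + 5 are all composite.
The first 33 eligible values, up to n = 89, all satisfy the conclusion.
n = 90: 90 = 2 × 45; 91 = 7 × 13; 92 = 2 × 46; 93 = 3 × 31; 94 = 2 × 47; 95 = 5 × 19 — all composite.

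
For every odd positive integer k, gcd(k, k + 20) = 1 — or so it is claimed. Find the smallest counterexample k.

A counterexample is any odd positive integer k such that gcd(k, k + 20) > 1; we check each in order.
k = 1: gcd(1, 21) = 1.
k = 3: gcd(3, 23) = 1.
k = 5: gcd(5, 25) = 5.
So k = 5 is the smallest counterexample.

k = 5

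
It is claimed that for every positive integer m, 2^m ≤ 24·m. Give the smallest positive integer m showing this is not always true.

m = 8

Check each positive integer m in order until 2^m > 24·m.
The first 7 eligible values, up to m = 7, all satisfy the conclusion.
m = 8: 2^m = 256 and 24·m = 192, so 256 > 192.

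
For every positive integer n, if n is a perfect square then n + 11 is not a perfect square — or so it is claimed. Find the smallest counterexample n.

Check each positive integer n in order until n is a perfect square but n + 11 is a perfect square.
n = 1: 1 + 11 = 12, not a perfect square.
n = 4: 4 + 11 = 15, not a perfect square.
n = 9: 9 + 11 = 20, not a perfect square.
n = 16: 16 + 11 = 27, not a perfect square.
n = 25: 25 = 5² and 25 + 11 = 36 = 6².
Thus n = 25 disproves the claim, and no smaller n works.

n = 25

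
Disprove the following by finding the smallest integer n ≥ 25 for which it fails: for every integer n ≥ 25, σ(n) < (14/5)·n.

n = 60

A counterexample is any integer n ≥ 25 such that the claim fails; we check each in order.
For n = 25, 26, 27, 28, …, 57, 58, 59 the conclusion holds.
n = 60: σ(60) = 168; 168 ≥ 168.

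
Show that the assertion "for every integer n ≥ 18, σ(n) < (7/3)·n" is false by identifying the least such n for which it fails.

n = 24

We need the least integer n ≥ 18 for which the claim fails.
For n = 18, 19, 20, 21, 22, 23 the conclusion holds.
n = 24: σ(24) = 60; 60 ≥ 56.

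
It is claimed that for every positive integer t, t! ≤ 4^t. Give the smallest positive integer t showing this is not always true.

t = 9

Check each positive integer t in order until t! > 4^t.
t = 1: t! = 1 and 4^t = 4, so 1 ≤ 4.
t = 2: t! = 2 and 4^t = 16, so 2 ≤ 16.
t = 3: t! = 6 and 4^t = 64, so 6 ≤ 64.
t = 4: t! = 24 and 4^t = 256, so 24 ≤ 256.
t = 5: t! = 120 and 4^t = 1024, so 120 ≤ 1024.
t = 6: t! = 720 and 4^t = 4096, so 720 ≤ 4096.
t = 7: t! = 5040 and 4^t = 16384, so 5040 ≤ 16384.
t = 8: t! = 40320 and 4^t = 65536, so 40320 ≤ 65536.
t = 9: t! = 362880 and 4^t = 262144, so 362880 > 262144.
Hence t = 9 is a counterexample.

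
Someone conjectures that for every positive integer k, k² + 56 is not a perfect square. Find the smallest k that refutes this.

Check each positive integer k in order until k² + 56 is a perfect square.
For k = 1, 2, 3, 4 the conclusion holds.
k = 5: 5² + 56 = 81 = 9², a perfect square.
Hence k = 5 is a counterexample.

k = 5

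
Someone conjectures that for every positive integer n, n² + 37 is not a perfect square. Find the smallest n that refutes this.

For n = 1, 2, 3, 4, …, 15, 16, 17 the conclusion holds.
n = 18: 18² + 37 = 361 = 19², a perfect square.
Thus n = 18 disproves the claim, and no smaller n works.

n = 18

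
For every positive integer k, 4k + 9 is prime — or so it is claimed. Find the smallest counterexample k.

For k = 1, 2 the conclusion holds.
k = 3: 4k + 9 = 21 = 3 × 7, composite.

k = 3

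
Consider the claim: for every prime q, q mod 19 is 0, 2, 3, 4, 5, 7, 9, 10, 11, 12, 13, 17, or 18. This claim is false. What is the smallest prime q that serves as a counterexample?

q = 53

We need the least prime q for which the claim fails.
For q = 2, 3, 5, 7, …, 41, 43, 47 the conclusion holds.
q = 53: 53 mod 19 = 15 — not in {0, 2, 3, 4, 5, 7, 9, 10, 11, 12, 13, 17, 18}.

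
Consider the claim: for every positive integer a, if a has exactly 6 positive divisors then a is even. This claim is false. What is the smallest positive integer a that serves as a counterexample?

a = 45

A counterexample is any positive integer a such that a has exactly 6 positive divisors but a is odd; we check each in order.
For a = 12, 18, 20, 28, 32, 44 the conclusion holds.
a = 45: divisors of 45: 1, 3, 5, 9, 15, 45; 45 is odd.
So a = 45 is the smallest counterexample.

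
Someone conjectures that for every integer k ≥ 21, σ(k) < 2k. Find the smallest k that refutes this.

A counterexample is any integer k ≥ 21 such that the claim fails; we check each in order.
For k = 21, 22, 23 the conclusion holds.
k = 24: σ(24) = 60; 60 ≥ 48.

k = 24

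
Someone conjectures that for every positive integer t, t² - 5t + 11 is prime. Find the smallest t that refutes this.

t = 7

A counterexample is any positive integer t such that t² - 5t + 11 is not prime; we check each in order.
t = 1: t² - 5t + 11 = 7, prime.
t = 2: t² - 5t + 11 = 5, prime.
t = 3: t² - 5t + 11 = 5, prime.
t = 4: t² - 5t + 11 = 7, prime.
t = 5: t² - 5t + 11 = 11, prime.
t = 6: t² - 5t + 11 = 17, prime.
t = 7: t² - 5t + 11 = 25 = 5 × 5, composite.
So t = 7 is the smallest counterexample.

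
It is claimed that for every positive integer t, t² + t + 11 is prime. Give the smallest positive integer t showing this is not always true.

Check each positive integer t in order until t² + t + 11 is not prime.
The first 9 eligible values, up to t = 9, all satisfy the conclusion.
t = 10: t² + t + 11 = 121 = 11 × 11, composite.
So t = 10 is the smallest counterexample.

t = 10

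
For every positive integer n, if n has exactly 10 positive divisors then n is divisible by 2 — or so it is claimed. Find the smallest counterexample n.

n = 405

For n = 48, 80, 112, 162, 176, 208, 272, 304, 368 the conclusion holds.
n = 405: τ(405) = 10; 405 mod 2 = 1.
So n = 405 is the smallest counterexample.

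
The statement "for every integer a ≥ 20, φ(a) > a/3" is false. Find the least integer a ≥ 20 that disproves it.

Check each integer a ≥ 20 in order until the claim fails.
a = 20: φ(20) = 8 and 20/3 = 20/3, so φ(20) > 20/3.
a = 21: φ(21) = 12 and 21/3 = 7, so φ(21) > 21/3.
a = 22: φ(22) = 10 and 22/3 = 22/3, so φ(22) > 22/3.
a = 23: φ(23) = 22 and 23/3 = 23/3, so φ(23) > 23/3.
a = 24: φ(24) = 8 and 24/3 = 8, so φ(24) ≤ 24/3.

a = 24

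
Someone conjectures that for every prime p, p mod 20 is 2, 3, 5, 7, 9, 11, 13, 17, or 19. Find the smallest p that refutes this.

Check each prime p in order until the claim fails.
For p = 2, 3, 5, 7, …, 29, 31, 37 the conclusion holds.
p = 41: 41 mod 20 = 1 — not in {2, 3, 5, 7, 9, 11, 13, 17, 19}.

p = 41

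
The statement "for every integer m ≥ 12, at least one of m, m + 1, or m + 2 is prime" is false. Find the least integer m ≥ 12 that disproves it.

For m = 12, 13 the conclusion holds.
m = 14: 14 = 2 × 7; 15 = 3 × 5; 16 = 2 × 8 — all composite.
Thus m = 14 disproves the claim, and no smaller m works.

m = 14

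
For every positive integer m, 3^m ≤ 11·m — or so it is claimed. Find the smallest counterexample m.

A counterexample is any positive integer m such that 3^m > 11·m; we check each in order.
m = 1: 3^m = 3 and 11·m = 11, so 3 ≤ 11.
m = 2: 3^m = 9 and 11·m = 22, so 9 ≤ 22.
m = 3: 3^m = 27 and 11·m = 33, so 27 ≤ 33.
m = 4: 3^m = 81 and 11·m = 44, so 81 > 44.
So m = 4 is the smallest counterexample.

m = 4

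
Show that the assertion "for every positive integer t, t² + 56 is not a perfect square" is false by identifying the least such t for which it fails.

t = 1: 1² + 56 = 57, not a perfect square.
t = 2: 2² + 56 = 60, not a perfect square.
t = 3: 3² + 56 = 65, not a perfect square.
t = 4: 4² + 56 = 72, not a perfect square.
t = 5: 5² + 56 = 81 = 9², a perfect square.
Thus t = 5 disproves the claim, and no smaller t works.

t = 5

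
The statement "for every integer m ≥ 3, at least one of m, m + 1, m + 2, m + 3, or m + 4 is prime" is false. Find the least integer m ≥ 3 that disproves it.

A counterexample is any integer m ≥ 3 such that m, m + 1, m + 2, m + 3, m + 4 are all composite; we check each in order.
The first 21 eligible values, up to m = 23, all satisfy the conclusion.
m = 24: 24 = 2 × 12; 25 = 5 × 5; 26 = 2 × 13; 27 = 3 × 9; 28 = 2 × 14 — all composite.
Thus m = 24 disproves the claim, and no smaller m works.

m = 24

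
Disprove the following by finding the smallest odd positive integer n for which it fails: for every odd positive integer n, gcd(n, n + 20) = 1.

n = 5

For n = 1, 3 the conclusion holds.
n = 5: gcd(5, 25) = 5.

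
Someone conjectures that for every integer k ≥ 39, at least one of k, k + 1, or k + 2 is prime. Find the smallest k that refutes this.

k = 44

Check each integer k ≥ 39 in order until k, k + 1, k + 2 are all composite.
k = 39: 41 is prime.
k = 40: 41 is prime.
k = 41: 41 is prime.
k = 42: 43 is prime.
k = 43: 43 is prime.
k = 44: 44 = 2 × 22; 45 = 3 × 15; 46 = 2 × 23 — all composite.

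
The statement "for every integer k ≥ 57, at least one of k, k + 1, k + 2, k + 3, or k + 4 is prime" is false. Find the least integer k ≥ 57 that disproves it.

A counterexample is any integer k ≥ 57 such that k, k + 1, k + 2, k + 3, k + 4 are all composite; we check each in order.
For k = 57, 58, 59, 60, 61 the conclusion holds.
k = 62: 62 = 2 × 31; 63 = 3 × 21; 64 = 2 × 32; 65 = 5 × 13; 66 = 2 × 33 — all composite.

k = 62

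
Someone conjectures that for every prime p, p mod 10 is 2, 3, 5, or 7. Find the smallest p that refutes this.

A counterexample is any prime p such that the claim fails; we check each in order.
For p = 2, 3, 5, 7 the conclusion holds.
p = 11: 11 mod 10 = 1 — not in {2, 3, 5, 7}.

p = 11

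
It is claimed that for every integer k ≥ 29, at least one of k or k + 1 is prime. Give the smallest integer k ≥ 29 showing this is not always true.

k = 32

A counterexample is any integer k ≥ 29 such that k, k + 1 are both composite; we check each in order.
k = 29: 29 is prime.
k = 30: 31 is prime.
k = 31: 31 is prime.
k = 32: 32 = 2 × 16; 33 = 3 × 11 — both composite.
Hence k = 32 is a counterexample.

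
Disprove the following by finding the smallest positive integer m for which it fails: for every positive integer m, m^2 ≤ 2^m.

m = 3

m = 1: m^2 = 1 and 2^m = 2, so 1 ≤ 2.
m = 2: m^2 = 4 and 2^m = 4, so 4 ≤ 4.
m = 3: m^2 = 9 and 2^m = 8, so 9 > 8.
Thus m = 3 disproves the claim, and no smaller m works.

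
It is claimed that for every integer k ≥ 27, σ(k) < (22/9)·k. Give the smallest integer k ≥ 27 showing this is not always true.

A counterexample is any integer k ≥ 27 such that the claim fails; we check each in order.
For k = 27, 28, 29, 30, 31, 32, 33, 34, 35 the conclusion holds.
k = 36: σ(36) = 91; 91 ≥ 88.

k = 36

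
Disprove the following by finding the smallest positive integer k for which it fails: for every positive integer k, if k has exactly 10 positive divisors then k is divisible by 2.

k = 405

A counterexample is any positive integer k such that k has exactly 10 positive divisors but k is not divisible by 2; we check each in order.
For k = 48, 80, 112, 162, 176, 208, 272, 304, 368 the conclusion holds.
k = 405: τ(405) = 10; 405 mod 2 = 1.
Thus k = 405 disproves the claim, and no smaller k works.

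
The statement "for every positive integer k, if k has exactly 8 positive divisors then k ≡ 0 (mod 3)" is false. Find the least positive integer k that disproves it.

k = 40

Check each positive integer k in order until k has exactly 8 positive divisors but the claim fails.
k = 24: τ(24) = 8; 24 ≡ 0 (mod 3).
k = 30: τ(30) = 8; 30 ≡ 0 (mod 3).
k = 40: τ(40) = 8; 40 ≡ 1 (mod 3).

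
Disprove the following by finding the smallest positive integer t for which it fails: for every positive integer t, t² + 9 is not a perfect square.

For t = 1, 2, 3 the conclusion holds.
t = 4: 4² + 9 = 25 = 5², a perfect square.

t = 4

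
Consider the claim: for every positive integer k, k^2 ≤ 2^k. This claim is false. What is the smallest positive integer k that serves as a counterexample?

k = 3

k = 1: k^2 = 1 and 2^k = 2, so 1 ≤ 2.
k = 2: k^2 = 4 and 2^k = 4, so 4 ≤ 4.
k = 3: k^2 = 9 and 2^k = 8, so 9 > 8.
Thus k = 3 disproves the claim, and no smaller k works.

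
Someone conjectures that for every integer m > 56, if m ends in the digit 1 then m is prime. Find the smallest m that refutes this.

m = 81

Check each integer m > 56 in order until m ends in the digit 1 but m is not prime.
For m = 61, 71 the conclusion holds.
m = 81: 81 ends in 1; 81 = 3 × 27, composite.
So m = 81 is the smallest counterexample.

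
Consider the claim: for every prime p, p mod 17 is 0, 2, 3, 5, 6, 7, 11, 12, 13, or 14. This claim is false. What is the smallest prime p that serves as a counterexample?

We need the least prime p for which the claim fails.
The first 13 eligible values, up to p = 41, all satisfy the conclusion.
p = 43: 43 mod 17 = 9 — not in {0, 2, 3, 5, 6, 7, 11, 12, 13, 14}.

p = 43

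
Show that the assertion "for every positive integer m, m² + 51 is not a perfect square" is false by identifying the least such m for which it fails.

We need the least positive integer m for which m² + 51 is a perfect square.
For m = 1, 2, 3, 4, 5, 6 the conclusion holds.
m = 7: 7² + 51 = 100 = 10², a perfect square.
Thus m = 7 disproves the claim, and no smaller m works.

m = 7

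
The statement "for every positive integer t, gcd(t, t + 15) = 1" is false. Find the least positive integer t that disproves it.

t = 3

A counterexample is any positive integer t such that gcd(t, t + 15) > 1; we check each in order.
t = 1: gcd(1, 16) = 1.
t = 2: gcd(2, 17) = 1.
t = 3: gcd(3, 18) = 3.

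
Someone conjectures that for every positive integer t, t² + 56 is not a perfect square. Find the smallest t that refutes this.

t = 5

For t = 1, 2, 3, 4 the conclusion holds.
t = 5: 5² + 56 = 81 = 9², a perfect square.
Thus t = 5 disproves the claim, and no smaller t works.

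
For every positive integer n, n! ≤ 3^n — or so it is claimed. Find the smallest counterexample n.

For n = 1, 2, 3, 4, 5, 6 the conclusion holds.
n = 7: n! = 5040 and 3^n = 2187, so 5040 > 2187.
Thus n = 7 disproves the claim, and no smaller n works.

n = 7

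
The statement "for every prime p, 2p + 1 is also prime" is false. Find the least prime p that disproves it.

p = 7

p = 2: 2p + 1 = 5, prime.
p = 3: 2p + 1 = 7, prime.
p = 5: 2p + 1 = 11, prime.
p = 7: 2p + 1 = 15 = 3 × 5, not prime.
Thus p = 7 disproves the claim, and no smaller p works.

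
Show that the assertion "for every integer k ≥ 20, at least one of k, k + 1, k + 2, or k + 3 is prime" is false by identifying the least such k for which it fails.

For k = 20, 21, 22, 23 the conclusion holds.
k = 24: 24 = 2 × 12; 25 = 5 × 5; 26 = 2 × 13; 27 = 3 × 9 — all composite.

k = 24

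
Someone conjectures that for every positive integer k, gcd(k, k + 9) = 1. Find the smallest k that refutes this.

Check each positive integer k in order until gcd(k, k + 9) > 1.
For k = 1, 2 the conclusion holds.
k = 3: gcd(3, 12) = 3.
So k = 3 is the smallest counterexample.

k = 3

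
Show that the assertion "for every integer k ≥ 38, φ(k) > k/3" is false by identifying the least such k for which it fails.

A counterexample is any integer k ≥ 38 such that the claim fails; we check each in order.
k = 38: φ(38) = 18 and 38/3 = 38/3, so φ(38) > 38/3.
k = 39: φ(39) = 24 and 39/3 = 13, so φ(39) > 39/3.
k = 40: φ(40) = 16 and 40/3 = 40/3, so φ(40) > 40/3.
k = 41: φ(41) = 40 and 41/3 = 41/3, so φ(41) > 41/3.
k = 42: φ(42) = 12 and 42/3 = 14, so φ(42) ≤ 42/3.
So k = 42 is the smallest counterexample.

k = 42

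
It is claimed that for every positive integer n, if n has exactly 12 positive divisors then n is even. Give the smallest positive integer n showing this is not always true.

For n = 60, 72, 84, 90, …, 294, 306, 308 the conclusion holds.
n = 315: divisors of 315: 12 divisors; 315 is odd.
So n = 315 is the smallest counterexample.

n = 315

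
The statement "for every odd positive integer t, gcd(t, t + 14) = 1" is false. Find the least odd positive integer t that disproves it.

A counterexample is any odd positive integer t such that gcd(t, t + 14) > 1; we check each in order.
For t = 1, 3, 5 the conclusion holds.
t = 7: gcd(7, 21) = 7.
Hence t = 7 is a counterexample.

t = 7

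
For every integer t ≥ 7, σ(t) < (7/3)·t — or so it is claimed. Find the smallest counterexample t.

t = 12

A counterexample is any integer t ≥ 7 such that the claim fails; we check each in order.
The first 5 eligible values, up to t = 11, all satisfy the conclusion.
t = 12: σ(12) = 28; 28 ≥ 28.
Hence t = 12 is a counterexample.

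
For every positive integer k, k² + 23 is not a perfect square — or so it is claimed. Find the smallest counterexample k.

For k = 1, 2, 3, 4, 5, 6, 7, 8, 9, 10 the conclusion holds.
k = 11: 11² + 23 = 144 = 12², a perfect square.

k = 11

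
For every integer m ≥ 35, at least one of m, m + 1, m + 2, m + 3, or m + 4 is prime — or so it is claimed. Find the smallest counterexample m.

m = 48

A counterexample is any integer m ≥ 35 such that m, m + 1, m + 2, m + 3, m + 4 are all composite; we check each in order.
For m = 35, 36, 37, 38, …, 45, 46, 47 the conclusion holds.
m = 48: 48 = 2 × 24; 49 = 7 × 7; 50 = 2 × 25; 51 = 3 × 17; 52 = 2 × 26 — all composite.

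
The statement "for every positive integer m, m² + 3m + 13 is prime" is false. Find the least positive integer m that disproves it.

Check each positive integer m in order until m² + 3m + 13 is not prime.
The first 8 eligible values, up to m = 8, all satisfy the conclusion.
m = 9: m² + 3m + 13 = 121 = 11 × 11, composite.

m = 9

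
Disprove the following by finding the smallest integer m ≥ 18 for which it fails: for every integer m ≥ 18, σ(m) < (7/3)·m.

We need the least integer m ≥ 18 for which the claim fails.
m = 18: σ(18) = 39; 39 < 42.
m = 19: σ(19) = 20; 20 < 133/3.
m = 20: σ(20) = 42; 42 < 140/3.
m = 21: σ(21) = 32; 32 < 49.
m = 22: σ(22) = 36; 36 < 154/3.
m = 23: σ(23) = 24; 24 < 161/3.
m = 24: σ(24) = 60; 60 ≥ 56.

m = 24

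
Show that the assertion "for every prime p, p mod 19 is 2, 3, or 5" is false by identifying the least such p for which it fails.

p = 7

We need the least prime p for which the claim fails.
For p = 2, 3, 5 the conclusion holds.
p = 7: 7 mod 19 = 7 — not in {2, 3, 5}.
Hence p = 7 is a counterexample.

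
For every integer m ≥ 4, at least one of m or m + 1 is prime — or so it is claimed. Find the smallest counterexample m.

m = 8

A counterexample is any integer m ≥ 4 such that m, m + 1 are both composite; we check each in order.
For m = 4, 5, 6, 7 the conclusion holds.
m = 8: 8 = 2 × 4; 9 = 3 × 3 — both composite.
Thus m = 8 disproves the claim, and no smaller m works.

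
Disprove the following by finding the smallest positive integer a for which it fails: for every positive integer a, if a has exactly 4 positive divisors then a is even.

Check each positive integer a in order until a has exactly 4 positive divisors but a is odd.
The first 4 eligible values, up to a = 14, all satisfy the conclusion.
a = 15: divisors of 15: 1, 3, 5, 15; 15 is odd.

a = 15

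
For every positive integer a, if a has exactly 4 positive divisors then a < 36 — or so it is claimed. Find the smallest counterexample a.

Check each positive integer a in order until a has exactly 4 positive divisors but the claim fails.
The first 12 eligible values, up to a = 35, all satisfy the conclusion.
a = 38: τ(38) = 4; 38 ≥ 36.

a = 38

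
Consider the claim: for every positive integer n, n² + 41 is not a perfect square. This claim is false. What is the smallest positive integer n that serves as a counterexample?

For n = 1, 2, 3, 4, …, 17, 18, 19 the conclusion holds.
n = 20: 20² + 41 = 441 = 21², a perfect square.
Hence n = 20 is a counterexample.

n = 20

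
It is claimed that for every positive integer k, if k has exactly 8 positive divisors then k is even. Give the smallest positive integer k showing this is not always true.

Check each positive integer k in order until k has exactly 8 positive divisors but k is odd.
The first 12 eligible values, up to k = 104, all satisfy the conclusion.
k = 105: divisors of 105: 1, 3, 5, 7, 15, 21, 35, 105; 105 is odd.

k = 105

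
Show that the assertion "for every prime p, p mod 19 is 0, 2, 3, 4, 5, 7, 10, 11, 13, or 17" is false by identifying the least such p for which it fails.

p = 31

Check each prime p in order until the claim fails.
For p = 2, 3, 5, 7, 11, 13, 17, 19, 23, 29 the conclusion holds.
p = 31: 31 mod 19 = 12 — not in {0, 2, 3, 4, 5, 7, 10, 11, 13, 17}.
Thus p = 31 disproves the claim, and no smaller p works.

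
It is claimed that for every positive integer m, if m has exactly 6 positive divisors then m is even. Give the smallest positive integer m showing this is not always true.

We need the least positive integer m for which m has exactly 6 positive divisors but m is odd.
The first 6 eligible values, up to m = 44, all satisfy the conclusion.
m = 45: divisors of 45: 1, 3, 5, 9, 15, 45; 45 is odd.

m = 45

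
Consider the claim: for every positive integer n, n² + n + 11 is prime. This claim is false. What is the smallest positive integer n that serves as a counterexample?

n = 10

For n = 1, 2, 3, 4, 5, 6, 7, 8, 9 the conclusion holds.
n = 10: n² + n + 11 = 121 = 11 × 11, composite.
So n = 10 is the smallest counterexample.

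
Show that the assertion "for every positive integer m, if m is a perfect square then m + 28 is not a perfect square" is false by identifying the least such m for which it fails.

m = 36

For m = 1, 4, 9, 16, 25 the conclusion holds.
m = 36: 36 = 6² and 36 + 28 = 64 = 8².
Thus m = 36 disproves the claim, and no smaller m works.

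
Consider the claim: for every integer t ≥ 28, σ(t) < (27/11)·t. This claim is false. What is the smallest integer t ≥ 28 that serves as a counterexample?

A counterexample is any integer t ≥ 28 such that the claim fails; we check each in order.
t = 28: σ(28) = 56; 56 < 756/11.
t = 29: σ(29) = 30; 30 < 783/11.
t = 30: σ(30) = 72; 72 < 810/11.
t = 31: σ(31) = 32; 32 < 837/11.
t = 32: σ(32) = 63; 63 < 864/11.
t = 33: σ(33) = 48; 48 < 81.
t = 34: σ(34) = 54; 54 < 918/11.
t = 35: σ(35) = 48; 48 < 945/11.
t = 36: σ(36) = 91; 91 ≥ 972/11.

t = 36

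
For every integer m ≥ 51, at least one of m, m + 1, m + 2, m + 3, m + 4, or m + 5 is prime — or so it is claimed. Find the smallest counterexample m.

For m = 51, 52, 53, 54, …, 87, 88, 89 the conclusion holds.
m = 90: 90 = 2 × 45; 91 = 7 × 13; 92 = 2 × 46; 93 = 3 × 31; 94 = 2 × 47; 95 = 5 × 19 — all composite.

m = 90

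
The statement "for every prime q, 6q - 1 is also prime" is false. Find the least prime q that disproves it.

q = 11

The first 4 eligible values, up to q = 7, all satisfy the conclusion.
q = 11: 6q - 1 = 65 = 5 × 13, not prime.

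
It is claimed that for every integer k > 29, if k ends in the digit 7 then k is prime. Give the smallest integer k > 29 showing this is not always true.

k = 57

We need the least integer k > 29 for which k ends in the digit 7 but k is not prime.
k = 37: 37 ends in 7 and is prime.
k = 47: 47 ends in 7 and is prime.
k = 57: 57 ends in 7; 57 = 3 × 19, composite.
So k = 57 is the smallest counterexample.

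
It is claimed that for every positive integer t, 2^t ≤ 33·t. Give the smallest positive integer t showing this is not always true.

For t = 1, 2, 3, 4, 5, 6, 7, 8 the conclusion holds.
t = 9: 2^t = 512 and 33·t = 297, so 512 > 297.
Thus t = 9 disproves the claim, and no smaller t works.

t = 9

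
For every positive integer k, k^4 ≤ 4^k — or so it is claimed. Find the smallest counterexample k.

k = 3

k = 1: k^4 = 1 and 4^k = 4, so 1 ≤ 4.
k = 2: k^4 = 16 and 4^k = 16, so 16 ≤ 16.
k = 3: k^4 = 81 and 4^k = 64, so 81 > 64.
Hence k = 3 is a counterexample.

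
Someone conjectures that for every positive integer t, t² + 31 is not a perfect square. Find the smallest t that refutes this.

t = 15

A counterexample is any positive integer t such that t² + 31 is a perfect square; we check each in order.
The first 14 eligible values, up to t = 14, all satisfy the conclusion.
t = 15: 15² + 31 = 256 = 16², a perfect square.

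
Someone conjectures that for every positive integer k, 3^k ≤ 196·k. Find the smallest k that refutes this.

The first 6 eligible values, up to k = 6, all satisfy the conclusion.
k = 7: 3^k = 2187 and 196·k = 1372, so 2187 > 1372.

k = 7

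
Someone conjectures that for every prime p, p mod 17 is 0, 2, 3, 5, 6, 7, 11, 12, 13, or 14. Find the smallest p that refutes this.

p = 43

For p = 2, 3, 5, 7, …, 31, 37, 41 the conclusion holds.
p = 43: 43 mod 17 = 9 — not in {0, 2, 3, 5, 6, 7, 11, 12, 13, 14}.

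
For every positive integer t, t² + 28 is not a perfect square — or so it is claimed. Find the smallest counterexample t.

t = 6

A counterexample is any positive integer t such that t² + 28 is a perfect square; we check each in order.
For t = 1, 2, 3, 4, 5 the conclusion holds.
t = 6: 6² + 28 = 64 = 8², a perfect square.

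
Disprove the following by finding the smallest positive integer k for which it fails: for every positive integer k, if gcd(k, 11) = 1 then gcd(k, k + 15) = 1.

k = 1: gcd(1, 16) = 1.
k = 2: gcd(2, 17) = 1.
k = 3: gcd(3, 18) = 3.

k = 3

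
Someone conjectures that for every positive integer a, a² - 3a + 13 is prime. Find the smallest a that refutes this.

The first 11 eligible values, up to a = 11, all satisfy the conclusion.
a = 12: a² - 3a + 13 = 121 = 11 × 11, composite.

a = 12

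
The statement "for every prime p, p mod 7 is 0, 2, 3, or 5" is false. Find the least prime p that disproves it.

Check each prime p in order until the claim fails.
p = 2: 2 mod 7 = 2.
p = 3: 3 mod 7 = 3.
p = 5: 5 mod 7 = 5.
p = 7: 7 mod 7 = 0.
p = 11: 11 mod 7 = 4 — not in {0, 2, 3, 5}.

p = 11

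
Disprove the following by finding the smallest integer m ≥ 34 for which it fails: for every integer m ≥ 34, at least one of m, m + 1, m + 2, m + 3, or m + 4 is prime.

m = 48

For m = 34, 35, 36, 37, …, 45, 46, 47 the conclusion holds.
m = 48: 48 = 2 × 24; 49 = 7 × 7; 50 = 2 × 25; 51 = 3 × 17; 52 = 2 × 26 — all composite.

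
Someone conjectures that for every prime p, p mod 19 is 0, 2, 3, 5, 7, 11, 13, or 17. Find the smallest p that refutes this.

p = 23

We need the least prime p for which the claim fails.
p = 2: 2 mod 19 = 2.
p = 3: 3 mod 19 = 3.
p = 5: 5 mod 19 = 5.
p = 7: 7 mod 19 = 7.
p = 11: 11 mod 19 = 11.
p = 13: 13 mod 19 = 13.
p = 17: 17 mod 19 = 17.
p = 19: 19 mod 19 = 0.
p = 23: 23 mod 19 = 4 — not in {0, 2, 3, 5, 7, 11, 13, 17}.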